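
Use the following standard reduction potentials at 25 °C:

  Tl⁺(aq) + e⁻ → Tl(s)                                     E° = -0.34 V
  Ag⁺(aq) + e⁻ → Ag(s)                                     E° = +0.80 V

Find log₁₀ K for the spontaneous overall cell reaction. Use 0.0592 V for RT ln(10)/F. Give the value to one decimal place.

Cathode: Ag⁺/Ag; anode: Tl⁺/Tl. E°cell = +1.14 V, n = 1.
log K = nE°cell / 0.0592 = (1)(+1.14) / 0.0592 = 19.3.

19.3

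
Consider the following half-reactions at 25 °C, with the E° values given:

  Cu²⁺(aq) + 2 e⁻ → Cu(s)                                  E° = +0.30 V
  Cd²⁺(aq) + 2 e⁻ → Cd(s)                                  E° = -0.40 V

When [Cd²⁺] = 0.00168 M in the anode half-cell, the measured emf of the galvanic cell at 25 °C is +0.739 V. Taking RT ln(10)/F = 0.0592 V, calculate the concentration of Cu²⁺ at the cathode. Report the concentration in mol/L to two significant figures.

0.035 M

Cu²⁺/Cu is the cathode, Cd²⁺/Cd the anode: E°cell = +0.70 V, n = 2.
Overall reaction: Cu²⁺(aq) + Cd(s) → Cu(s) + Cd²⁺(aq); Q = [Cd²⁺]^1/[Cu²⁺]^1.
From E = E° − (0.0592/n) log Q: log Q = (E° − E)·n/0.0592 = (+0.70 − (+0.739))·2/0.0592 = -1.3176.
So 1·log[Cu²⁺] = 1·log(0.00168) − log Q = -2.7747 − (-1.3176) = -1.4571; [Cu²⁺] = 10^(-1.4571) ≈ 0.035 M.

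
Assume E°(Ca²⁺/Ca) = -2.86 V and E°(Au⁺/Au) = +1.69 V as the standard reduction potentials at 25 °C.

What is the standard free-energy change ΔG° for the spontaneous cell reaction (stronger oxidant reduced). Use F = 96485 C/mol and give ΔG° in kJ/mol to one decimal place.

Au⁺/Au (E° = +1.69 V) is the cathode; Ca²⁺/Ca (E° = -2.86 V) is the anode, so E°cell = +4.55 V.
Balancing electrons gives n = 2 (lcm of 1 and 2).
ΔG° = −nFE° = −(2)(96485)(+4.55) = -878,014 J = -878.0 kJ/mol.

-878.0 kJ/mol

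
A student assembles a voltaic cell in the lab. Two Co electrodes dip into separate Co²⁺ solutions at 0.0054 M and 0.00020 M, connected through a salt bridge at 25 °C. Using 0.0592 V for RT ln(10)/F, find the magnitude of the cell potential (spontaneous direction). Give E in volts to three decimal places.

+0.042 V

For a concentration cell E°cell = 0. The 0.0054 M side is the cathode (reduction is favoured where [Co²⁺] is higher).
With n = 2, E = −(0.0592/2) log([Co²⁺]ₐₙ/[Co²⁺]꜀ₐₜ) = −(0.0592/2) log(0.0002/0.0054) = −(0.0592/2)(-1.431) = +0.042 V.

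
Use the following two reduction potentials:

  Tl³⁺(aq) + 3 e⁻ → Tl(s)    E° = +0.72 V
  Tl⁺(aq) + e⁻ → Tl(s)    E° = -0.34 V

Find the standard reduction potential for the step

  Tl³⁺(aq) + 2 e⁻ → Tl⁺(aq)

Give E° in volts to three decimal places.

+1.250 V

Sequential free energies add, so n₃E°₃ = n₁E°₁ + n₂E°₂.
With n₃ = 3, and the known step contributing 1×(-0.34) V, the unknown satisfies 2·E° = 3×(+0.72) − 1×(-0.34) = +2.500.
E° = +2.500 / 2 = +1.250 V.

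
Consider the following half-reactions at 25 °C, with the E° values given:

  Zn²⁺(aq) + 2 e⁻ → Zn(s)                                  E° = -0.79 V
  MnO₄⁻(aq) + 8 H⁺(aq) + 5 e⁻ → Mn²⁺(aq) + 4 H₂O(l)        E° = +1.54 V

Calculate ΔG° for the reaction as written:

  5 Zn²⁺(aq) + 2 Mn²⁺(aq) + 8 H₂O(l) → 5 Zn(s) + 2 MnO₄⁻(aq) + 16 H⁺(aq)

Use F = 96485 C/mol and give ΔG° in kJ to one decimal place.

As written, Zn²⁺/Zn is reduced (cathode) and MnO₄⁻/Mn²⁺ is oxidised (anode), so E°cell = (-0.79) − (+1.54) = -2.33 V.
Balancing electrons gives n = 10.
ΔG° = −nFE° = −(10)(96485)(-2.33) = 2,248,100 J = +2248.1 kJ.

+2248.1 kJ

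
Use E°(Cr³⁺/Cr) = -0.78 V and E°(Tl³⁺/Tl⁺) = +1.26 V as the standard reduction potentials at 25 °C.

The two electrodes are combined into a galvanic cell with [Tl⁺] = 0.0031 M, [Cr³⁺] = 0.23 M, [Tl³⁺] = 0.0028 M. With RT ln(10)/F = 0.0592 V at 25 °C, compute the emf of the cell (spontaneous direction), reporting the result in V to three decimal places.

+2.051 V

Tl³⁺/Tl⁺ is the cathode (higher E°), Cr³⁺/Cr the anode: E°cell = +1.26 − (-0.78) = +2.04 V, n = 6.
Overall: 3 Tl³⁺(aq) + 2 Cr(s) → 3 Tl⁺(aq) + 2 Cr³⁺(aq)
Q = [Tl⁺]^3·[Cr³⁺]^2 / ([Tl³⁺]^3); log Q = -1.144.
E = E° − (0.0592/n) log Q = +2.04 − (0.0592/6)(-1.144) = +2.051 V.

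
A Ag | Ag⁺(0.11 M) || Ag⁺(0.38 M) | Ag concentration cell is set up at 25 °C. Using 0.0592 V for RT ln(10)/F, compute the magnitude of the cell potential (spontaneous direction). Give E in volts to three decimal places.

For a concentration cell E°cell = 0. The 0.38 M side is the cathode (reduction is favoured where [Ag⁺] is higher).
With n = 1, E = −(0.0592/1) log([Ag⁺]ₐₙ/[Ag⁺]꜀ₐₜ) = −(0.0592/1) log(0.11/0.38) = −(0.0592/1)(-0.538) = +0.032 V.

+0.032 V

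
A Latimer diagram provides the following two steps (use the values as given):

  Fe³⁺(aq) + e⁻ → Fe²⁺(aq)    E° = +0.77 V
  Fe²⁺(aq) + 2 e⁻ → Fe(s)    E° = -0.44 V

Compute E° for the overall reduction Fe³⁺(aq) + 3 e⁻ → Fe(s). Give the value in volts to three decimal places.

-0.037 V

Adding the free-energy changes (−nFE°) of the two steps gives −n₃FE°₃ = −n₁FE°₁ − n₂FE°₂.
E°₃ = (1×+0.77 + 2×-0.44) / 3 = (-0.110) / 3 = -0.037 V.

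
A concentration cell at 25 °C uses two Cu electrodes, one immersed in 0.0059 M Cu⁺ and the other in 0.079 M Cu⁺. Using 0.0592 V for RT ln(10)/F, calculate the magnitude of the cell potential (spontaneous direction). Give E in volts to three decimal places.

For a concentration cell E°cell = 0. The 0.079 M side is the cathode (reduction is favoured where [Cu⁺] is higher).
With n = 1, E = −(0.0592/1) log([Cu⁺]ₐₙ/[Cu⁺]꜀ₐₜ) = −(0.0592/1) log(0.0059/0.079) = −(0.0592/1)(-1.127) = +0.067 V.

+0.067 V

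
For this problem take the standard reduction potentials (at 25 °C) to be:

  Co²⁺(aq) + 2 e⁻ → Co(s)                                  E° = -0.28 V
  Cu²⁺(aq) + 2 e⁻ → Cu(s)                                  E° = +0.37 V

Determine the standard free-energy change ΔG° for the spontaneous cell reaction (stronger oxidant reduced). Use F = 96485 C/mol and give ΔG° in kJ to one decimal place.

-125.4 kJ

Cu²⁺/Cu (E° = +0.37 V) is the cathode; Co²⁺/Co (E° = -0.28 V) is the anode, so E°cell = +0.65 V.
Balancing electrons gives n = 2 (lcm of 2 and 2).
ΔG° = −nFE° = −(2)(96485)(+0.65) = -125,430 J = -125.4 kJ.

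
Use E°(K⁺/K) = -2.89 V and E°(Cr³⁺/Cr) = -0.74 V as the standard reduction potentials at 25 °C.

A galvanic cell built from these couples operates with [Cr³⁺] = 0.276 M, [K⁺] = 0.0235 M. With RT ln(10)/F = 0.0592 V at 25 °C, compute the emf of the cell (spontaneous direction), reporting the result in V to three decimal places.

Cr³⁺/Cr is the cathode (higher E°), K⁺/K the anode: E°cell = -0.74 − (-2.89) = +2.15 V, n = 3.
Overall: Cr³⁺(aq) + 3 K(s) → Cr(s) + 3 K⁺(aq)
Q = [K⁺]^3 / ([Cr³⁺]); log Q = -4.328.
E = E° − (0.0592/n) log Q = +2.15 − (0.0592/3)(-4.328) = +2.235 V.

+2.235 V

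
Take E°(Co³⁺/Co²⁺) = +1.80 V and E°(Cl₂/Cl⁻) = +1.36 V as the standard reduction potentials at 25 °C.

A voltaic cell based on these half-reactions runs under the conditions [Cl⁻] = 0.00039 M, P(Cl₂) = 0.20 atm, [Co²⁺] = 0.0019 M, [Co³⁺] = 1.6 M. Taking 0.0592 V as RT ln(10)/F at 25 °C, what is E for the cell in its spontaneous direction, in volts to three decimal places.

Co³⁺/Co²⁺ is the cathode (higher E°), Cl₂/Cl⁻ the anode: E°cell = +1.80 − (+1.36) = +0.44 V, n = 2.
Overall: 2 Co³⁺(aq) + 2 Cl⁻(aq) → 2 Co²⁺(aq) + Cl₂(g)
Q = [Co²⁺]^2·P(Cl₂) / ([Co³⁺]^2·[Cl⁻]^2); log Q = 0.268.
E = E° − (0.0592/n) log Q = +0.44 − (0.0592/2)(0.268) = +0.432 V.

+0.432 V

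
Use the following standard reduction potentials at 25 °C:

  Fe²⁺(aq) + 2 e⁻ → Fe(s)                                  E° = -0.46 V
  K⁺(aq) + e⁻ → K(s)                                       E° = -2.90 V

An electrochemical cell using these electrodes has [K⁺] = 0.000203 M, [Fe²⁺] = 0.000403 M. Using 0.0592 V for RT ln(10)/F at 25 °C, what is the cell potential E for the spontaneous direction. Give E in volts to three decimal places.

Fe²⁺/Fe is the cathode (higher E°), K⁺/K the anode: E°cell = -0.46 − (-2.90) = +2.44 V, n = 2.
Overall: Fe²⁺(aq) + 2 K(s) → Fe(s) + 2 K⁺(aq)
Q = [K⁺]^2 / ([Fe²⁺]); log Q = -3.990.
E = E° − (0.0592/n) log Q = +2.44 − (0.0592/2)(-3.990) = +2.558 V.

+2.558 V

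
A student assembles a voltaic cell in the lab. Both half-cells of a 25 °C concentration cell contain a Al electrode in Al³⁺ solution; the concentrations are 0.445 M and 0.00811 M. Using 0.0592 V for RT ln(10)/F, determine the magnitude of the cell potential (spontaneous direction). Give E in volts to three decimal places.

For a concentration cell E°cell = 0. The 0.445 M side is the cathode (reduction is favoured where [Al³⁺] is higher).
With n = 3, E = −(0.0592/3) log([Al³⁺]ₐₙ/[Al³⁺]꜀ₐₜ) = −(0.0592/3) log(0.00811/0.445) = −(0.0592/3)(-1.739) = +0.034 V.

+0.034 V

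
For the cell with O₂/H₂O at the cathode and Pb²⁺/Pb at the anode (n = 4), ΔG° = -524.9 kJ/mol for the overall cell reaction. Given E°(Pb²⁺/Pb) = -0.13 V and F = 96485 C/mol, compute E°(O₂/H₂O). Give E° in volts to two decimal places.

E°cell = −ΔG°/(nF) = −(-524.9×10³)/((4)(96485)) = +1.360 V.
Since O₂/H₂O is the cathode and Pb²⁺/Pb the anode, E°cell = E°(O₂/H₂O) − E°(Pb²⁺/Pb).
So E°(O₂/H₂O) = E°cell + E°(Pb²⁺/Pb) = +1.360 + (-0.13) = +1.23 V.

+1.23 V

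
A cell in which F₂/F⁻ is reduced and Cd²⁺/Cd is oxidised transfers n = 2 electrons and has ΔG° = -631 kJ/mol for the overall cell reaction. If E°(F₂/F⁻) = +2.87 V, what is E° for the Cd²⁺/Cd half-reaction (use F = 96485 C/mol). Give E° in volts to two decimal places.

E°cell = −ΔG°/(nF) = −(-631×10³)/((2)(96485)) = +3.270 V.
Since F₂/F⁻ is the cathode and Cd²⁺/Cd the anode, E°cell = E°(F₂/F⁻) − E°(Cd²⁺/Cd).
So E°(Cd²⁺/Cd) = E°(F₂/F⁻) − E°cell = (+2.87) − (+3.270) = -0.40 V.

-0.40 V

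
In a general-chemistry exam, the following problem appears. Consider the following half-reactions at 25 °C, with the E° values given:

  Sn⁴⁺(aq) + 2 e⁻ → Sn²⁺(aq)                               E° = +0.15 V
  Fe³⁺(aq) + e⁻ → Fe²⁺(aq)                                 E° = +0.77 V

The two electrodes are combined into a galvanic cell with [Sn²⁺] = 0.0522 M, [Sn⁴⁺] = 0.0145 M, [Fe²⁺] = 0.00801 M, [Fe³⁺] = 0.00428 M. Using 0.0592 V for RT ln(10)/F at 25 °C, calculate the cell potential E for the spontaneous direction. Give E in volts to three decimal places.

+0.620 V

Fe³⁺/Fe²⁺ is the cathode (higher E°), Sn⁴⁺/Sn²⁺ the anode: E°cell = +0.77 − (+0.15) = +0.62 V, n = 2.
Overall: 2 Fe³⁺(aq) + Sn²⁺(aq) → 2 Fe²⁺(aq) + Sn⁴⁺(aq)
Q = [Fe²⁺]^2·[Sn⁴⁺] / ([Fe³⁺]^2·[Sn²⁺]); log Q = -0.012.
E = E° − (0.0592/n) log Q = +0.62 − (0.0592/2)(-0.012) = +0.620 V.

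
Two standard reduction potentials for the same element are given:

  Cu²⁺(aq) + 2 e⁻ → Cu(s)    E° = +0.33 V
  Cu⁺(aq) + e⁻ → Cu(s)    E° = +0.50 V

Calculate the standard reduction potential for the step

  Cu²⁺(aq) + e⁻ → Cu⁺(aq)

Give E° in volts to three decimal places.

+0.160 V

Sequential free energies add, so n₃E°₃ = n₁E°₁ + n₂E°₂.
With n₃ = 2, and the known step contributing 1×(+0.50) V, the unknown satisfies 1·E° = 2×(+0.33) − 1×(+0.50) = +0.160.
E° = +0.160 / 1 = +0.160 V.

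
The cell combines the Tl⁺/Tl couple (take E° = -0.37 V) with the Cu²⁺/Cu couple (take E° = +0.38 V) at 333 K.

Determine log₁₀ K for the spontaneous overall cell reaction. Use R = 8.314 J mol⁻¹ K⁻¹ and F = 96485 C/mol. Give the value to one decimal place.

Cathode: Cu²⁺/Cu; anode: Tl⁺/Tl. E°cell = (+0.38) − (-0.37) = +0.75 V, with n = 2.
ΔG° = −nFE° = −RT ln K, so ln K = nFE°/(RT) = (2)(96485)(+0.75) / ((8.314)(333)) = 52.275.
log₁₀ K = 52.275 / ln 10 = 22.7.

22.7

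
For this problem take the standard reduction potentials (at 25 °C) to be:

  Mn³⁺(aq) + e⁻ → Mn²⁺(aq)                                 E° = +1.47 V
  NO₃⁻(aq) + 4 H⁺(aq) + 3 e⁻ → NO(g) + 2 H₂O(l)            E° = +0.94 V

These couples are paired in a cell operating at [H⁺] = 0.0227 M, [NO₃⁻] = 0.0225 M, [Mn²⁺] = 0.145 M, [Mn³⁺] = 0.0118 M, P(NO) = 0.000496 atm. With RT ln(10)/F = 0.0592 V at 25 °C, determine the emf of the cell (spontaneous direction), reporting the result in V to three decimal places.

+0.563 V

Mn³⁺/Mn²⁺ is the cathode (higher E°), NO₃⁻/NO the anode: E°cell = +1.47 − (+0.94) = +0.53 V, n = 3.
Overall: 3 Mn³⁺(aq) + NO(g) + 2 H₂O(l) → 3 Mn²⁺(aq) + NO₃⁻(aq) + 4 H⁺(aq)
Q = [Mn²⁺]^3·[NO₃⁻]·[H⁺]^4 / ([Mn³⁺]^3·P(NO)); log Q = -1.651.
E = E° − (0.0592/n) log Q = +0.53 − (0.0592/3)(-1.651) = +0.563 V.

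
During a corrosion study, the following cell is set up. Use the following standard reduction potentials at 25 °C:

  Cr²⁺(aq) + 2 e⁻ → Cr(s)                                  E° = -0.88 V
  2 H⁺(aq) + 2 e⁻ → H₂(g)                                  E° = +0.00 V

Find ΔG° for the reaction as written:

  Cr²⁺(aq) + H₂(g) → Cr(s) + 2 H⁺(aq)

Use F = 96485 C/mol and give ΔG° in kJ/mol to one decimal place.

As written, Cr²⁺/Cr is reduced (cathode) and H⁺/H₂ is oxidised (anode), so E°cell = (-0.88) − (+0.00) = -0.88 V.
Balancing electrons gives n = 2.
ΔG° = −nFE° = −(2)(96485)(-0.88) = 169,814 J = +169.8 kJ/mol.

+169.8 kJ/mol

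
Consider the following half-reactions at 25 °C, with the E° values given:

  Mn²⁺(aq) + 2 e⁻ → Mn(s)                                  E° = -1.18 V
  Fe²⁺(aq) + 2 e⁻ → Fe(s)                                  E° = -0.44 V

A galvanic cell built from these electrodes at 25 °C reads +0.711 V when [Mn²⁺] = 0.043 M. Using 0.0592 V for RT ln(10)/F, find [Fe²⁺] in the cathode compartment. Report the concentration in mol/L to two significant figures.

Fe²⁺/Fe is the cathode, Mn²⁺/Mn the anode: E°cell = +0.74 V, n = 2.
Overall reaction: Fe²⁺(aq) + Mn(s) → Fe(s) + Mn²⁺(aq); Q = [Mn²⁺]^1/[Fe²⁺]^1.
From E = E° − (0.0592/n) log Q: log Q = (E° − E)·n/0.0592 = (+0.74 − (+0.711))·2/0.0592 = 0.9797.
So 1·log[Fe²⁺] = 1·log(0.043) − log Q = -1.3665 − (0.9797) = -2.3462; [Fe²⁺] = 10^(-2.3462) ≈ 0.0045 M.

0.0045 M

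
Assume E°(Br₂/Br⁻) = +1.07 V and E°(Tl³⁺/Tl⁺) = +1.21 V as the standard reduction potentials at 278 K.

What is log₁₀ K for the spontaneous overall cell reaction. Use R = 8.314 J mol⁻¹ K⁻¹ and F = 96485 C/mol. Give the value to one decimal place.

Cathode: Tl³⁺/Tl⁺; anode: Br₂/Br⁻. E°cell = (+1.21) − (+1.07) = +0.14 V, with n = 2.
ΔG° = −nFE° = −RT ln K, so ln K = nFE°/(RT) = (2)(96485)(+0.14) / ((8.314)(278)) = 11.689.
log₁₀ K = 11.689 / ln 10 = 5.1.

5.1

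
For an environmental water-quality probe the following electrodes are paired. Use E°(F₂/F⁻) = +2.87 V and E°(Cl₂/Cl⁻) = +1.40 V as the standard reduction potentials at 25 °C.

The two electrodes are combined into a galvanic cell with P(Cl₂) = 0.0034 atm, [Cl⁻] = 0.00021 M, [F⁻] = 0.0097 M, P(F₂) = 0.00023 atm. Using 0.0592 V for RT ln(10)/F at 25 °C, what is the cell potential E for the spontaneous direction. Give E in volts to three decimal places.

F₂/F⁻ is the cathode (higher E°), Cl₂/Cl⁻ the anode: E°cell = +2.87 − (+1.40) = +1.47 V, n = 2.
Overall: F₂(g) + 2 Cl⁻(aq) → 2 F⁻(aq) + Cl₂(g)
Q = [F⁻]^2·P(Cl₂) / (P(F₂)·[Cl⁻]^2); log Q = 4.499.
E = E° − (0.0592/n) log Q = +1.47 − (0.0592/2)(4.499) = +1.337 V.

+1.337 V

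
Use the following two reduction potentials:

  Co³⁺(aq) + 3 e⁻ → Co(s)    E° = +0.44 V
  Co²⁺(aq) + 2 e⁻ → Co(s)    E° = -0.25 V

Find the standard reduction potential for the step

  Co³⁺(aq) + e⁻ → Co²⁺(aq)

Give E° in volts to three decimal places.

Sequential free energies add, so n₃E°₃ = n₁E°₁ + n₂E°₂.
With n₃ = 3, and the known step contributing 2×(-0.25) V, the unknown satisfies 1·E° = 3×(+0.44) − 2×(-0.25) = +1.820.
E° = +1.820 / 1 = +1.820 V.

+1.820 V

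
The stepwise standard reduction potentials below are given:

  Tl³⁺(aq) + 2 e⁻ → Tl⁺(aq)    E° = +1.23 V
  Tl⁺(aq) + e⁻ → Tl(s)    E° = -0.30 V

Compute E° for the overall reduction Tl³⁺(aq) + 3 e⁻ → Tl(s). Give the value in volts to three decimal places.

+0.720 V

Since ΔG° = −nFE° is additive over sequential reductions, n₃E°₃ = n₁E°₁ + n₂E°₂.
E°₃ = (2×+1.23 + 1×-0.30) / 3 = (+2.160) / 3 = +0.720 V.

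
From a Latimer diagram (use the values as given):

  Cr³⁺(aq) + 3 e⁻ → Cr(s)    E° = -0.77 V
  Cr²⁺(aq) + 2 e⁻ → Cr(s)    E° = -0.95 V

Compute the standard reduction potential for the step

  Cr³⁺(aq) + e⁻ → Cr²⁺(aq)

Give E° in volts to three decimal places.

Sequential free energies add, so n₃E°₃ = n₁E°₁ + n₂E°₂.
With n₃ = 3, and the known step contributing 2×(-0.95) V, the unknown satisfies 1·E° = 3×(-0.77) − 2×(-0.95) = -0.410.
E° = -0.410 / 1 = -0.410 V.

-0.410 V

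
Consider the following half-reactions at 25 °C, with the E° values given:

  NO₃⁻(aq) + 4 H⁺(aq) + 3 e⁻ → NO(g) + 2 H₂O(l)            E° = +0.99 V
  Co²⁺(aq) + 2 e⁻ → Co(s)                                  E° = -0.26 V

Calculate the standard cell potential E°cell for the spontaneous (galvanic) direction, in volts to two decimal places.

The NO₃⁻/NO couple has the higher reduction potential, so it is the cathode; Co²⁺/Co is oxidised at the anode.
E°cell = E°(cathode) − E°(anode) = (+0.99) − (-0.26) = +1.25 V.

+1.25 V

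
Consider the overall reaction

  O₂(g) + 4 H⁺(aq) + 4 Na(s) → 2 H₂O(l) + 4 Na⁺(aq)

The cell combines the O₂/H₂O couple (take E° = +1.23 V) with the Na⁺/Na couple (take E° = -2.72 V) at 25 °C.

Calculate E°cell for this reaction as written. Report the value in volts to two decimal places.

The O₂/H₂O couple has the higher reduction potential, so it is the cathode; Na⁺/Na is oxidised at the anode.
E°cell = E°(cathode) − E°(anode) = (+1.23) − (-2.72) = +3.95 V.
Since E°cell > 0, the reaction is spontaneous under standard conditions.

+3.95 V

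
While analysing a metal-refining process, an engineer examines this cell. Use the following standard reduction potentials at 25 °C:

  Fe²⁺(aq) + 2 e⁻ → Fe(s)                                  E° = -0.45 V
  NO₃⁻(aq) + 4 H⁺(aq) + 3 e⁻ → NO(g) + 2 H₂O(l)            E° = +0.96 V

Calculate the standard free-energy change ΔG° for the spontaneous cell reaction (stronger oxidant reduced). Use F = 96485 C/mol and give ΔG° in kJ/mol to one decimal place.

-816.3 kJ/mol

NO₃⁻/NO (E° = +0.96 V) is the cathode; Fe²⁺/Fe (E° = -0.45 V) is the anode, so E°cell = +1.41 V.
Balancing electrons gives n = 6 (lcm of 3 and 2).
ΔG° = −nFE° = −(6)(96485)(+1.41) = -816,263 J = -816.3 kJ/mol.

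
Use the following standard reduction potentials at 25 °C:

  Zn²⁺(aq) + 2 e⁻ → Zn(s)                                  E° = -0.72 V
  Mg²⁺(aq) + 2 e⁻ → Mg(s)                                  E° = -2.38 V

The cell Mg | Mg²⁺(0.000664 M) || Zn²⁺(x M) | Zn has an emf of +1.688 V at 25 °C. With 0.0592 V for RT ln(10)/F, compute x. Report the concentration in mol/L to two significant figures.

0.0059 M

Zn²⁺/Zn is the cathode, Mg²⁺/Mg the anode: E°cell = +1.66 V, n = 2.
Overall reaction: Zn²⁺(aq) + Mg(s) → Zn(s) + Mg²⁺(aq); Q = [Mg²⁺]^1/[Zn²⁺]^1.
From E = E° − (0.0592/n) log Q: log Q = (E° − E)·n/0.0592 = (+1.66 − (+1.688))·2/0.0592 = -0.9459.
So 1·log[Zn²⁺] = 1·log(0.000664) − log Q = -3.1778 − (-0.9459) = -2.2319; [Zn²⁺] = 10^(-2.2319) ≈ 0.0059 M.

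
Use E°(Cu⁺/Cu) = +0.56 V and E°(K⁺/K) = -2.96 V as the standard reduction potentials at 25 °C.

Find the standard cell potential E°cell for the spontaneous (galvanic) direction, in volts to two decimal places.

The Cu⁺/Cu couple has the higher reduction potential, so it is the cathode; K⁺/K is oxidised at the anode.
E°cell = E°(cathode) − E°(anode) = (+0.56) − (-2.96) = +3.52 V.
Since E°cell > 0, the reaction is spontaneous under standard conditions.

+3.52 V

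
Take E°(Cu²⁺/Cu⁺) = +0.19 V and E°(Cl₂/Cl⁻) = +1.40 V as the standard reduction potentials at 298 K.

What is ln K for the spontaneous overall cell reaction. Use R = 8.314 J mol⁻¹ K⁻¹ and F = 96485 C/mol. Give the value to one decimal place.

94.2

Cathode: Cl₂/Cl⁻; anode: Cu²⁺/Cu⁺. E°cell = (+1.40) − (+0.19) = +1.21 V, with n = 2.
ΔG° = −nFE° = −RT ln K, so ln K = nFE°/(RT) = (2)(96485)(+1.21) / ((8.314)(298)) = 94.243.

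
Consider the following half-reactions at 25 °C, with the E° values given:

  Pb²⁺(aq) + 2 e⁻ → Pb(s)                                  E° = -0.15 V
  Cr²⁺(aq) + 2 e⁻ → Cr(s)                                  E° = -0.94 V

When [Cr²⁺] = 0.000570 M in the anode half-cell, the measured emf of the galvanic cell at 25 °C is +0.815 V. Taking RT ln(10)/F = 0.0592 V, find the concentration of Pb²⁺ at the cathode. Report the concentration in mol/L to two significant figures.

0.0040 M

Pb²⁺/Pb is the cathode, Cr²⁺/Cr the anode: E°cell = +0.79 V, n = 2.
Overall reaction: Pb²⁺(aq) + Cr(s) → Pb(s) + Cr²⁺(aq); Q = [Cr²⁺]^1/[Pb²⁺]^1.
From E = E° − (0.0592/n) log Q: log Q = (E° − E)·n/0.0592 = (+0.79 − (+0.815))·2/0.0592 = -0.8446.
So 1·log[Pb²⁺] = 1·log(0.00057) − log Q = -3.2441 − (-0.8446) = -2.3995; [Pb²⁺] = 10^(-2.3995) ≈ 0.0040 M.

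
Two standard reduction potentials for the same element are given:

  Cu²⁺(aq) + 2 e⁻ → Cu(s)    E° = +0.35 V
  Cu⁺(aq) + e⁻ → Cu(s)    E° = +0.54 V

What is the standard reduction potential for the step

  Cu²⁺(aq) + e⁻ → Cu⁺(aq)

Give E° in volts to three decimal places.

+0.160 V

Sequential free energies add, so n₃E°₃ = n₁E°₁ + n₂E°₂.
With n₃ = 2, and the known step contributing 1×(+0.54) V, the unknown satisfies 1·E° = 2×(+0.35) − 1×(+0.54) = +0.160.
E° = +0.160 / 1 = +0.160 V.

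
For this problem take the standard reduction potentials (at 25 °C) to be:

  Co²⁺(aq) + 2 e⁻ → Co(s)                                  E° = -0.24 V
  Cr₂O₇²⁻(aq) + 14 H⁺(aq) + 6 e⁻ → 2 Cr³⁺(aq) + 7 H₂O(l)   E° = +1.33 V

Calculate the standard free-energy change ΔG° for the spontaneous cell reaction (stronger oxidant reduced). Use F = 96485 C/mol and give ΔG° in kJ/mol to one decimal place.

Cr₂O₇²⁻/Cr³⁺ (E° = +1.33 V) is the cathode; Co²⁺/Co (E° = -0.24 V) is the anode, so E°cell = +1.57 V.
Balancing electrons gives n = 6 (lcm of 6 and 2).
ΔG° = −nFE° = −(6)(96485)(+1.57) = -908,889 J = -908.9 kJ/mol.

-908.9 kJ/mol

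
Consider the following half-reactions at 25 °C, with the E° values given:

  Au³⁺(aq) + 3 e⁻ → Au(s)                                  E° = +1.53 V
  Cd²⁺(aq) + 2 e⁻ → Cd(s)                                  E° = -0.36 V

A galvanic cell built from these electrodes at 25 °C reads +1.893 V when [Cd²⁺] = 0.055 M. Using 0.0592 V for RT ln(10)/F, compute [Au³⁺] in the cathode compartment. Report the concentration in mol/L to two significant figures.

0.018 M

Au³⁺/Au is the cathode, Cd²⁺/Cd the anode: E°cell = +1.89 V, n = 6.
Overall reaction: 2 Au³⁺(aq) + 3 Cd(s) → 2 Au(s) + 3 Cd²⁺(aq); Q = [Cd²⁺]^3/[Au³⁺]^2.
From E = E° − (0.0592/n) log Q: log Q = (E° − E)·n/0.0592 = (+1.89 − (+1.893))·6/0.0592 = -0.3041.
So 2·log[Au³⁺] = 3·log(0.055) − log Q = -3.7789 − (-0.3041) = -3.4748; log[Au³⁺] = -3.4748 / 2 = -1.7374; [Au³⁺] = 10^(-1.7374) ≈ 0.018 M.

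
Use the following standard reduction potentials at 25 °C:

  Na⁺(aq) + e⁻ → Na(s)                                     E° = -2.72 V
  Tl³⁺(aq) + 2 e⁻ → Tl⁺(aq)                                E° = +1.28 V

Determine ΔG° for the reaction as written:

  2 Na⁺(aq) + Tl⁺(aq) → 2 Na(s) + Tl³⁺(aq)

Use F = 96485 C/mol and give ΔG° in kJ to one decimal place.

+771.9 kJ

As written, Na⁺/Na is reduced (cathode) and Tl³⁺/Tl⁺ is oxidised (anode), so E°cell = (-2.72) − (+1.28) = -4.00 V.
Balancing electrons gives n = 2.
ΔG° = −nFE° = −(2)(96485)(-4.00) = 771,880 J = +771.9 kJ.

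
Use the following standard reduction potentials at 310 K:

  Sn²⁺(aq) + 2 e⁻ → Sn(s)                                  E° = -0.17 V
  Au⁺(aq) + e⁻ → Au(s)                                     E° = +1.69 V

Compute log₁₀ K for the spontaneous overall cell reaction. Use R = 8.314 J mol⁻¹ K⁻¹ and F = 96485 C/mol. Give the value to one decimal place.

Cathode: Au⁺/Au; anode: Sn²⁺/Sn. E°cell = (+1.69) − (-0.17) = +1.86 V, with n = 2.
ΔG° = −nFE° = −RT ln K, so ln K = nFE°/(RT) = (2)(96485)(+1.86) / ((8.314)(310)) = 139.261.
log₁₀ K = 139.261 / ln 10 = 60.5.

60.5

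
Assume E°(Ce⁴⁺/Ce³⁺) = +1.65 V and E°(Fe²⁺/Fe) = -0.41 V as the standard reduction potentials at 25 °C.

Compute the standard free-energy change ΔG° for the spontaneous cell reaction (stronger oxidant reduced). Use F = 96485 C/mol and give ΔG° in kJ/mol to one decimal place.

-397.5 kJ/mol

Ce⁴⁺/Ce³⁺ (E° = +1.65 V) is the cathode; Fe²⁺/Fe (E° = -0.41 V) is the anode, so E°cell = +2.06 V.
Balancing electrons gives n = 2 (lcm of 1 and 2).
ΔG° = −nFE° = −(2)(96485)(+2.06) = -397,518 J = -397.5 kJ/mol.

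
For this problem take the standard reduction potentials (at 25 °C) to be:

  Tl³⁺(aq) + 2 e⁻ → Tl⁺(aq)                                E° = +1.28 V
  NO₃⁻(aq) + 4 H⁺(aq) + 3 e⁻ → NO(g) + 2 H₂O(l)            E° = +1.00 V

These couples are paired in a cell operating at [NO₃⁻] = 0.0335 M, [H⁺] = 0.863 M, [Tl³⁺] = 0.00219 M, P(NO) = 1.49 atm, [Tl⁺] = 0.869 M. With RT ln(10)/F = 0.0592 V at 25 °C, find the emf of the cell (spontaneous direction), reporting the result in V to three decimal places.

+0.241 V

Tl³⁺/Tl⁺ is the cathode (higher E°), NO₃⁻/NO the anode: E°cell = +1.28 − (+1.00) = +0.28 V, n = 6.
Overall: 3 Tl³⁺(aq) + 2 NO(g) + 4 H₂O(l) → 3 Tl⁺(aq) + 2 NO₃⁻(aq) + 8 H⁺(aq)
Q = [Tl⁺]^3·[NO₃⁻]^2·[H⁺]^8 / ([Tl³⁺]^3·P(NO)^2); log Q = 3.988.
E = E° − (0.0592/n) log Q = +0.28 − (0.0592/6)(3.988) = +0.241 V.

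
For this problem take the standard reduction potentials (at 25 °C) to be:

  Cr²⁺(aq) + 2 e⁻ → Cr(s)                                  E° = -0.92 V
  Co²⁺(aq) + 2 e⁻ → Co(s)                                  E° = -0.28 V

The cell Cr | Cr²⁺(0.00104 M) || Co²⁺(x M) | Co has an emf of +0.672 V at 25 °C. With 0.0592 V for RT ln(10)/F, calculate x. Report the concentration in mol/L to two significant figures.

0.013 M

Co²⁺/Co is the cathode, Cr²⁺/Cr the anode: E°cell = +0.64 V, n = 2.
Overall reaction: Co²⁺(aq) + Cr(s) → Co(s) + Cr²⁺(aq); Q = [Cr²⁺]^1/[Co²⁺]^1.
From E = E° − (0.0592/n) log Q: log Q = (E° − E)·n/0.0592 = (+0.64 − (+0.672))·2/0.0592 = -1.0811.
So 1·log[Co²⁺] = 1·log(0.00104) − log Q = -2.9830 − (-1.0811) = -1.9019; [Co²⁺] = 10^(-1.9019) ≈ 0.013 M.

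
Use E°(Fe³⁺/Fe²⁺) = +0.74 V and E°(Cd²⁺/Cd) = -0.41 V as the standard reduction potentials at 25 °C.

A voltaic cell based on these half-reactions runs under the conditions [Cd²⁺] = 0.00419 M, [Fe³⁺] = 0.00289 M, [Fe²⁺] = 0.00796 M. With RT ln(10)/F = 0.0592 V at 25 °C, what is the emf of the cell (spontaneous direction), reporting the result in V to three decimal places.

Fe³⁺/Fe²⁺ is the cathode (higher E°), Cd²⁺/Cd the anode: E°cell = +0.74 − (-0.41) = +1.15 V, n = 2.
Overall: 2 Fe³⁺(aq) + Cd(s) → 2 Fe²⁺(aq) + Cd²⁺(aq)
Q = [Fe²⁺]^2·[Cd²⁺] / ([Fe³⁺]^2); log Q = -1.498.
E = E° − (0.0592/n) log Q = +1.15 − (0.0592/2)(-1.498) = +1.194 V.

+1.194 V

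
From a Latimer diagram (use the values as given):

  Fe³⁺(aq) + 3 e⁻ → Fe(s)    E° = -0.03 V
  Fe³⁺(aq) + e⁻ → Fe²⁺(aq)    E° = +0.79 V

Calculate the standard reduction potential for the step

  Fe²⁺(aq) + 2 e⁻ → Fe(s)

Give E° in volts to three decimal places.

Sequential free energies add, so n₃E°₃ = n₁E°₁ + n₂E°₂.
With n₃ = 3, and the known step contributing 1×(+0.79) V, the unknown satisfies 2·E° = 3×(-0.03) − 1×(+0.79) = -0.880.
E° = -0.880 / 2 = -0.440 V.

-0.440 V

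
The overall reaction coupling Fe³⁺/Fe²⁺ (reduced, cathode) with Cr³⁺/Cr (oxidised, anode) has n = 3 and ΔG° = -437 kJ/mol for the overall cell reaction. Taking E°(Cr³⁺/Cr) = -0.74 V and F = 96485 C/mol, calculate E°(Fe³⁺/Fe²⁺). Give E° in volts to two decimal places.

+0.77 V

E°cell = −ΔG°/(nF) = −(-437×10³)/((3)(96485)) = +1.510 V.
Since Fe³⁺/Fe²⁺ is the cathode and Cr³⁺/Cr the anode, E°cell = E°(Fe³⁺/Fe²⁺) − E°(Cr³⁺/Cr).
So E°(Fe³⁺/Fe²⁺) = E°cell + E°(Cr³⁺/Cr) = +1.510 + (-0.74) = +0.77 V.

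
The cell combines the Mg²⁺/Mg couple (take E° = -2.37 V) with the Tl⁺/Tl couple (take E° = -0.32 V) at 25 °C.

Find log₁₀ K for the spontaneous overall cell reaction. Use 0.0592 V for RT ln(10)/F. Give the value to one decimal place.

69.3

Cathode: Tl⁺/Tl; anode: Mg²⁺/Mg. E°cell = +2.05 V, n = 2.
log K = nE°cell / 0.0592 = (2)(+2.05) / 0.0592 = 69.3.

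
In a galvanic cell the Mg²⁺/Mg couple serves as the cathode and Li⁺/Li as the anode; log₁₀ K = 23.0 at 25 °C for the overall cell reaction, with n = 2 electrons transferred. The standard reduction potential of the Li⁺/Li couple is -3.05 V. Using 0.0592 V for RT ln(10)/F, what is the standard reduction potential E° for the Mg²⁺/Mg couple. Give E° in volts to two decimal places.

-2.37 V

E°cell = (0.0592/n)·log K = (0.0592/2)(23.0) = +0.681 V.
Since Mg²⁺/Mg is the cathode and Li⁺/Li the anode, E°cell = E°(Mg²⁺/Mg) − E°(Li⁺/Li).
So E°(Mg²⁺/Mg) = E°cell + E°(Li⁺/Li) = +0.681 + (-3.05) = -2.37 V.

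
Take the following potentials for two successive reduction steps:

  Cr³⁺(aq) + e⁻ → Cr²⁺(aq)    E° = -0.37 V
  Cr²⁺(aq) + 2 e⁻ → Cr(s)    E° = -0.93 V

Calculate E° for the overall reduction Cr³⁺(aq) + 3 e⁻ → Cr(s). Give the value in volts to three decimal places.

Since ΔG° = −nFE° is additive over sequential reductions, n₃E°₃ = n₁E°₁ + n₂E°₂.
E°₃ = (1×-0.37 + 2×-0.93) / 3 = (-2.230) / 3 = -0.743 V.

-0.743 V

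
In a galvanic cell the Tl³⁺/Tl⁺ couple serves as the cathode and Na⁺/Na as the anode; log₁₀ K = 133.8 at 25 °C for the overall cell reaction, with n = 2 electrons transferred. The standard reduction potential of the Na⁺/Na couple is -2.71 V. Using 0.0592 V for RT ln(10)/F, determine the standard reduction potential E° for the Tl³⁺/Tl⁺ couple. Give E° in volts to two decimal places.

E°cell = (0.0592/n)·log K = (0.0592/2)(133.8) = +3.960 V.
Since Tl³⁺/Tl⁺ is the cathode and Na⁺/Na the anode, E°cell = E°(Tl³⁺/Tl⁺) − E°(Na⁺/Na).
So E°(Tl³⁺/Tl⁺) = E°cell + E°(Na⁺/Na) = +3.960 + (-2.71) = +1.25 V.

+1.25 V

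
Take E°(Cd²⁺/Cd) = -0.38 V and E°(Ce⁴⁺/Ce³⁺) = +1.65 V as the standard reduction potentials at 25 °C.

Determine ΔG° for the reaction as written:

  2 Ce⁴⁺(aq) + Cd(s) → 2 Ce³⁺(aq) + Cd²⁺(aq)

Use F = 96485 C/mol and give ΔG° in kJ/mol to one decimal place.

As written, Ce⁴⁺/Ce³⁺ is reduced (cathode) and Cd²⁺/Cd is oxidised (anode), so E°cell = (+1.65) − (-0.38) = +2.03 V.
Balancing electrons gives n = 2.
ΔG° = −nFE° = −(2)(96485)(+2.03) = -391,729 J = -391.7 kJ/mol.

-391.7 kJ/mol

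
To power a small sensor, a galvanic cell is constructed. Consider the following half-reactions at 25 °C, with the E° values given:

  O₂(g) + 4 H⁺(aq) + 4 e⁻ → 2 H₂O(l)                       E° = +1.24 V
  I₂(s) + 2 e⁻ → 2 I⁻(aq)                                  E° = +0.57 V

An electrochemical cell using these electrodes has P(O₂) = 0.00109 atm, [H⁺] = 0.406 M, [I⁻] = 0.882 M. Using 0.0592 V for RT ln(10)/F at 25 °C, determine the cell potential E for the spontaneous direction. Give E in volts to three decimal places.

O₂/H₂O is the cathode (higher E°), I₂/I⁻ the anode: E°cell = +1.24 − (+0.57) = +0.67 V, n = 4.
Overall: O₂(g) + 4 H⁺(aq) + 4 I⁻(aq) → 2 H₂O(l) + 2 I₂(s)
Q = 1 / (P(O₂)·[H⁺]^4·[I⁻]^4); log Q = 4.747.
E = E° − (0.0592/n) log Q = +0.67 − (0.0592/4)(4.747) = +0.600 V.

+0.600 V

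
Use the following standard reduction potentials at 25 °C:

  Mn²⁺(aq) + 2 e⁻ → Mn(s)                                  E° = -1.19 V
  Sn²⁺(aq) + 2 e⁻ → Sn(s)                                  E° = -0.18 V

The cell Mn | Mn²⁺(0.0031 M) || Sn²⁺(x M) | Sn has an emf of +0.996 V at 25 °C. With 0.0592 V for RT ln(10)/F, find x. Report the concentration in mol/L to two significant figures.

0.0010 M

Sn²⁺/Sn is the cathode, Mn²⁺/Mn the anode: E°cell = +1.01 V, n = 2.
Overall reaction: Sn²⁺(aq) + Mn(s) → Sn(s) + Mn²⁺(aq); Q = [Mn²⁺]^1/[Sn²⁺]^1.
From E = E° − (0.0592/n) log Q: log Q = (E° − E)·n/0.0592 = (+1.01 − (+0.996))·2/0.0592 = 0.4730.
So 1·log[Sn²⁺] = 1·log(0.0031) − log Q = -2.5086 − (0.4730) = -2.9816; [Sn²⁺] = 10^(-2.9816) ≈ 0.0010 M.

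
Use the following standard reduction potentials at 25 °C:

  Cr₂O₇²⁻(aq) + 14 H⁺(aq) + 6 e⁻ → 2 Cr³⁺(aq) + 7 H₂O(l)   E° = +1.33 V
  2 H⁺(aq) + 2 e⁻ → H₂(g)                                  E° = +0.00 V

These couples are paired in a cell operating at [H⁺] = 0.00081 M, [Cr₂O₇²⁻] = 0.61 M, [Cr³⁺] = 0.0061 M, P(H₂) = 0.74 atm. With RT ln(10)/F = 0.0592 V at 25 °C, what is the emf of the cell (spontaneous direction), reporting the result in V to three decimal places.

Cr₂O₇²⁻/Cr³⁺ is the cathode (higher E°), H⁺/H₂ the anode: E°cell = +1.33 − (+0.00) = +1.33 V, n = 6.
Overall: Cr₂O₇²⁻(aq) + 8 H⁺(aq) + 3 H₂(g) → 2 Cr³⁺(aq) + 7 H₂O(l)
Q = [Cr³⁺]^2 / ([Cr₂O₇²⁻]·[H⁺]^8·P(H₂)^3); log Q = 20.910.
E = E° − (0.0592/n) log Q = +1.33 − (0.0592/6)(20.910) = +1.124 V.

+1.124 V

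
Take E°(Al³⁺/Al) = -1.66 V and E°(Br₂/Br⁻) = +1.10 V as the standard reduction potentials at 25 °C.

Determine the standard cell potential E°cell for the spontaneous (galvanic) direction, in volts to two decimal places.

The Br₂/Br⁻ couple has the higher reduction potential, so it is the cathode; Al³⁺/Al is oxidised at the anode.
E°cell = E°(cathode) − E°(anode) = (+1.10) − (-1.66) = +2.76 V.

+2.76 V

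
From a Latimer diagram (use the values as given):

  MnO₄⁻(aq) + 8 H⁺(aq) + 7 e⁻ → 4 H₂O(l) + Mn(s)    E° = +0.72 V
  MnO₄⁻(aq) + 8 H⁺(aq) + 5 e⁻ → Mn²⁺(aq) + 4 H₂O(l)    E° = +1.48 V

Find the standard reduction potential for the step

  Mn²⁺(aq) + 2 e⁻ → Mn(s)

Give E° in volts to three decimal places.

-1.180 V

Sequential free energies add, so n₃E°₃ = n₁E°₁ + n₂E°₂.
With n₃ = 7, and the known step contributing 5×(+1.48) V, the unknown satisfies 2·E° = 7×(+0.72) − 5×(+1.48) = -2.360.
E° = -2.360 / 2 = -1.180 V.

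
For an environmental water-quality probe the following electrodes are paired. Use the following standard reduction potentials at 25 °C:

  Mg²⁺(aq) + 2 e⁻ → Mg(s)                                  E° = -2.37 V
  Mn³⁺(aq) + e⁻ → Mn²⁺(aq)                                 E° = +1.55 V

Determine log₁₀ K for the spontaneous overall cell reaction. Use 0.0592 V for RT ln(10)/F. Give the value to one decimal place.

Cathode: Mn³⁺/Mn²⁺; anode: Mg²⁺/Mg. E°cell = +3.92 V, n = 2.
log K = nE°cell / 0.0592 = (2)(+3.92) / 0.0592 = 132.4.

132.4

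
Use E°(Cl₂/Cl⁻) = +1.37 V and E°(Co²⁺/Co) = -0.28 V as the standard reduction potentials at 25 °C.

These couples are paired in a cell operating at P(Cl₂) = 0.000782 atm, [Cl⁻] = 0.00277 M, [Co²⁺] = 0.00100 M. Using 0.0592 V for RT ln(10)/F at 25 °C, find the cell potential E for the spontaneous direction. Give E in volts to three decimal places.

Cl₂/Cl⁻ is the cathode (higher E°), Co²⁺/Co the anode: E°cell = +1.37 − (-0.28) = +1.65 V, n = 2.
Overall: Cl₂(g) + Co(s) → 2 Cl⁻(aq) + Co²⁺(aq)
Q = [Cl⁻]^2·[Co²⁺] / (P(Cl₂)); log Q = -5.008.
E = E° − (0.0592/n) log Q = +1.65 − (0.0592/2)(-5.008) = +1.798 V.

+1.798 V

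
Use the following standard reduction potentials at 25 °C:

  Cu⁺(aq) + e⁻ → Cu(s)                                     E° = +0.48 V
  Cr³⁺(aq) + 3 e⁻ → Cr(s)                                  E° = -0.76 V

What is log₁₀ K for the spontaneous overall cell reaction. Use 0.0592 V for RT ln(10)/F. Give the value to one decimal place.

Cathode: Cu⁺/Cu; anode: Cr³⁺/Cr. E°cell = +1.24 V, n = 3.
log K = nE°cell / 0.0592 = (3)(+1.24) / 0.0592 = 62.8.

62.8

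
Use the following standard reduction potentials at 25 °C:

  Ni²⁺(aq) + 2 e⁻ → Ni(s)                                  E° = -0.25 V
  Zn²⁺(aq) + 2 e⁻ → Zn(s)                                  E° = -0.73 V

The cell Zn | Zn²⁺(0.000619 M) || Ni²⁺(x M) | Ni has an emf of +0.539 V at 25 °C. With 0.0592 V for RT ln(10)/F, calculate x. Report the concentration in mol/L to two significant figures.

Ni²⁺/Ni is the cathode, Zn²⁺/Zn the anode: E°cell = +0.48 V, n = 2.
Overall reaction: Ni²⁺(aq) + Zn(s) → Ni(s) + Zn²⁺(aq); Q = [Zn²⁺]^1/[Ni²⁺]^1.
From E = E° − (0.0592/n) log Q: log Q = (E° − E)·n/0.0592 = (+0.48 − (+0.539))·2/0.0592 = -1.9932.
So 1·log[Ni²⁺] = 1·log(0.000619) − log Q = -3.2083 − (-1.9932) = -1.2151; [Ni²⁺] = 10^(-1.2151) ≈ 0.061 M.

0.061 M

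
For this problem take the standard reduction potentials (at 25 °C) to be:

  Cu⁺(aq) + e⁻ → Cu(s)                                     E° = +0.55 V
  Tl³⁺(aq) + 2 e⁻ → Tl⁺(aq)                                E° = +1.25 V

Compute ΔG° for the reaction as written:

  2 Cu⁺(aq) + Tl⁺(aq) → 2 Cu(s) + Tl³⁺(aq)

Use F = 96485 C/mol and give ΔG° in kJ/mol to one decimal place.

+135.1 kJ/mol

As written, Cu⁺/Cu is reduced (cathode) and Tl³⁺/Tl⁺ is oxidised (anode), so E°cell = (+0.55) − (+1.25) = -0.70 V.
Balancing electrons gives n = 2.
ΔG° = −nFE° = −(2)(96485)(-0.70) = 135,079 J = +135.1 kJ/mol.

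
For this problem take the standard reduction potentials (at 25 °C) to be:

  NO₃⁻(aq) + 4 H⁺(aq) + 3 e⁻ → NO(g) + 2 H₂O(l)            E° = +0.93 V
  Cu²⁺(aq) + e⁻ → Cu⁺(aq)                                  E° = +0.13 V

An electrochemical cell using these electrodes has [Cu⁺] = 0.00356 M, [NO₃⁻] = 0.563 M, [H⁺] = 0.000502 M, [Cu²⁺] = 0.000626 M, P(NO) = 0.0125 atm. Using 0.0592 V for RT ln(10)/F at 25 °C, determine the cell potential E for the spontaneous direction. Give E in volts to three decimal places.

NO₃⁻/NO is the cathode (higher E°), Cu²⁺/Cu⁺ the anode: E°cell = +0.93 − (+0.13) = +0.80 V, n = 3.
Overall: NO₃⁻(aq) + 4 H⁺(aq) + 3 Cu⁺(aq) → NO(g) + 2 H₂O(l) + 3 Cu²⁺(aq)
Q = P(NO)·[Cu²⁺]^3 / ([NO₃⁻]·[H⁺]^4·[Cu⁺]^3); log Q = 9.279.
E = E° − (0.0592/n) log Q = +0.80 − (0.0592/3)(9.279) = +0.617 V.

+0.617 V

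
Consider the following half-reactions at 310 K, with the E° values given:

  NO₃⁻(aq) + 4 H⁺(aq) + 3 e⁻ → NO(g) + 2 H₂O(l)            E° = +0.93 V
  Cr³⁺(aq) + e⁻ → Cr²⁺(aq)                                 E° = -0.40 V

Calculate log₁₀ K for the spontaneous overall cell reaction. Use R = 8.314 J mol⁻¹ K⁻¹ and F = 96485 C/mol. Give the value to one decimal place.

64.9

Cathode: NO₃⁻/NO; anode: Cr³⁺/Cr²⁺. E°cell = (+0.93) − (-0.40) = +1.33 V, with n = 3.
ΔG° = −nFE° = −RT ln K, so ln K = nFE°/(RT) = (3)(96485)(+1.33) / ((8.314)(310)) = 149.369.
log₁₀ K = 149.369 / ln 10 = 64.9.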